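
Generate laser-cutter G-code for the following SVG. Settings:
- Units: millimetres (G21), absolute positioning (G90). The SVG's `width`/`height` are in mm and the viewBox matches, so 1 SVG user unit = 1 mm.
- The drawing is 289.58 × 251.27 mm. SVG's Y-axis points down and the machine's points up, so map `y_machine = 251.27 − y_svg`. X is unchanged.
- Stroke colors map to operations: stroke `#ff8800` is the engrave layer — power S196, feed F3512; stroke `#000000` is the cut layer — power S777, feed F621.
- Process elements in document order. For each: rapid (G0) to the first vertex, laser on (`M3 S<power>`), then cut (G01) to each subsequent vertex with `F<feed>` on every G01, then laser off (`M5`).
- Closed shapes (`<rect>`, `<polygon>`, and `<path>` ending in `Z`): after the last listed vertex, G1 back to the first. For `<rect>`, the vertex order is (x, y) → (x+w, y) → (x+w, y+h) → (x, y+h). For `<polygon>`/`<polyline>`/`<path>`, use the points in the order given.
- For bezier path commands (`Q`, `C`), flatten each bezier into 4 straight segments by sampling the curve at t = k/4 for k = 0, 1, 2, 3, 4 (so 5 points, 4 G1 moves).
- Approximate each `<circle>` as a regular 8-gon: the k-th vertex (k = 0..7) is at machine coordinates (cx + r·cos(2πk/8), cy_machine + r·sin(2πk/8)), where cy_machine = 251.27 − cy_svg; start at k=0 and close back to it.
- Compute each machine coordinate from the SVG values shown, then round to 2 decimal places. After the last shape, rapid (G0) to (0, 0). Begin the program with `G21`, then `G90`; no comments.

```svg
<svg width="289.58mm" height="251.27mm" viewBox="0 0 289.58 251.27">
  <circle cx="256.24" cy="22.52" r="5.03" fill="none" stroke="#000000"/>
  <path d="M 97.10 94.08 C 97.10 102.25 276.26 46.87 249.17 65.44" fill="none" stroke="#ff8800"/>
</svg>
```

G21
G90
G0 X261.27 Y228.75
M3 S777
G01 X259.80 Y232.31 F621
G01 X256.24 Y233.78 F621
G01 X252.68 Y232.31 F621
G01 X251.21 Y228.75 F621
G01 X252.68 Y225.19 F621
G01 X256.24 Y223.72 F621
G01 X259.80 Y225.19 F621
G01 X261.27 Y228.75 F621
M5
G0 X97.10 Y157.19
M3 S196
G01 X124.67 Y160.83 F3512
G01 X183.29 Y175.41 F3512
G01 X236.84 Y188.04 F3512
G01 X249.17 Y185.83 F3512
M5
G0 X0.00 Y0.00

1 u = 1 mm; y_m = 251.27 − y.

[1] `<circle>` circle, #000000→cut S777 F621: (261.27,228.75) → (259.80,232.31) → (256.24,233.78) → (252.68,232.31) → (251.21,228.75) → (252.68,225.19) → (256.24,223.72) → (259.80,225.19) → (261.27,228.75) (closed)

[2] `<path>` cubic bezier, #ff8800→engrave S196 F3512: (97.10,157.19) → (124.67,160.83) → (183.29,175.41) → (236.84,188.04) → (249.17,185.83)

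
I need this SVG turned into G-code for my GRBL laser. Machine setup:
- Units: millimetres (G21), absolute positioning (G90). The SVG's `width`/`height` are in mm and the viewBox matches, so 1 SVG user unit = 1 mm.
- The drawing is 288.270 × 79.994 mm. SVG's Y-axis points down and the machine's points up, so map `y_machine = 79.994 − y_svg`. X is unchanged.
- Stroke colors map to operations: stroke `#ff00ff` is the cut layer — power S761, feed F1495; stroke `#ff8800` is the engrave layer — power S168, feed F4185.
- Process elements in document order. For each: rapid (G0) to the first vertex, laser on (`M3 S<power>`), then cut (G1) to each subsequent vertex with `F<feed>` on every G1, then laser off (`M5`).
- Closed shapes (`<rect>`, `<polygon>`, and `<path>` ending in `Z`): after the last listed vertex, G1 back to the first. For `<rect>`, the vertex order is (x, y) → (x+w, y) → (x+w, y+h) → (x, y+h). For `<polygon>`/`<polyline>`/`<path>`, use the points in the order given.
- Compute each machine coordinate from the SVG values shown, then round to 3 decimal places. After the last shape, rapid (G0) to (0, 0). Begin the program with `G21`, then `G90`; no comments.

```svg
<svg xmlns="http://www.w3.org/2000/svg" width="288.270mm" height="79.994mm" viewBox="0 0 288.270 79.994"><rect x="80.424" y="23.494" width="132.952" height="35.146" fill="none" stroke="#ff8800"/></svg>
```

G21
G90
G0 X80.424 Y56.500
M3 S168
G1 X213.376 Y56.500 F4185
G1 X213.376 Y21.354 F4185
G1 X80.424 Y21.354 F4185
G1 X80.424 Y56.500 F4185
M5
G0 X0.000 Y0.000

Since the viewBox matches the mm dimensions, user units are millimetres directly. The only transform is the Y-flip y_m = 79.994 − y_svg.

Shape 1 is a rectangle drawn with `<rect>`. Its stroke #ff8800 means engrave at S168, F4185. After flipping Y the toolpath is (80.424,56.500) → (213.376,56.500) → (213.376,21.354) → (80.424,21.354) → (80.424,56.500), returning to the start.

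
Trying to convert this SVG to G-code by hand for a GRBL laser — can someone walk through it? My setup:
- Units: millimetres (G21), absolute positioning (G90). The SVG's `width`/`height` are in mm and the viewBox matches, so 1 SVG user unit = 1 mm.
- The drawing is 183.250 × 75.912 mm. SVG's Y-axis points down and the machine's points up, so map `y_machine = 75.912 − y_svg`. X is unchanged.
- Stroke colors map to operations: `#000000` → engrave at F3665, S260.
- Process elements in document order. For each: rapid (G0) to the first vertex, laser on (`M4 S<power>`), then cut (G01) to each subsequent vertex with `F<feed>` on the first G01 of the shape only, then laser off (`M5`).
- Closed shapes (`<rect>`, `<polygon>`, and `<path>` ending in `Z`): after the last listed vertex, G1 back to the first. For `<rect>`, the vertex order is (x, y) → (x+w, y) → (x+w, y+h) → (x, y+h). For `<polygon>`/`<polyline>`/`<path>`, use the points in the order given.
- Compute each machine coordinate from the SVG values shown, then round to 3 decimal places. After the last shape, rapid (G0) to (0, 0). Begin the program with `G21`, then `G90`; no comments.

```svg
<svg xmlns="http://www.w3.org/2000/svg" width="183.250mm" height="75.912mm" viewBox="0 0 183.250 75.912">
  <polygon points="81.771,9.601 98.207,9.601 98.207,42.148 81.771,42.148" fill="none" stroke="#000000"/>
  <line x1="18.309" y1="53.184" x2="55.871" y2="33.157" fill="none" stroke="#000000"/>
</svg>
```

viewBox `0 0 183.250 75.912` with mm width/height → 1 unit = 1 mm. Flip: y_m = 75.912 − y_svg.

**Shape 1** — `<polygon>` rectangle, stroke `#000000` → engrave (S260, F3665). Machine vertices: (81.771,66.311) → (98.207,66.311) → (98.207,33.764) → (81.771,33.764) → (81.771,66.311). Closed: final G1 returns to the first vertex.

**Shape 2** — `<line>` line segment, stroke `#000000` → engrave (S260, F3665). Machine vertices: (18.309,22.728) → (55.871,42.755). Open path.

G21
G90
G0 X81.771 Y66.311
M4 S260
G01 X98.207 Y66.311 F3665
G01 X98.207 Y33.764
G01 X81.771 Y33.764
G01 X81.771 Y66.311
M5
G0 X18.309 Y22.728
M4 S260
G01 X55.871 Y42.755 F3665
M5
G0 X0.000 Y0.000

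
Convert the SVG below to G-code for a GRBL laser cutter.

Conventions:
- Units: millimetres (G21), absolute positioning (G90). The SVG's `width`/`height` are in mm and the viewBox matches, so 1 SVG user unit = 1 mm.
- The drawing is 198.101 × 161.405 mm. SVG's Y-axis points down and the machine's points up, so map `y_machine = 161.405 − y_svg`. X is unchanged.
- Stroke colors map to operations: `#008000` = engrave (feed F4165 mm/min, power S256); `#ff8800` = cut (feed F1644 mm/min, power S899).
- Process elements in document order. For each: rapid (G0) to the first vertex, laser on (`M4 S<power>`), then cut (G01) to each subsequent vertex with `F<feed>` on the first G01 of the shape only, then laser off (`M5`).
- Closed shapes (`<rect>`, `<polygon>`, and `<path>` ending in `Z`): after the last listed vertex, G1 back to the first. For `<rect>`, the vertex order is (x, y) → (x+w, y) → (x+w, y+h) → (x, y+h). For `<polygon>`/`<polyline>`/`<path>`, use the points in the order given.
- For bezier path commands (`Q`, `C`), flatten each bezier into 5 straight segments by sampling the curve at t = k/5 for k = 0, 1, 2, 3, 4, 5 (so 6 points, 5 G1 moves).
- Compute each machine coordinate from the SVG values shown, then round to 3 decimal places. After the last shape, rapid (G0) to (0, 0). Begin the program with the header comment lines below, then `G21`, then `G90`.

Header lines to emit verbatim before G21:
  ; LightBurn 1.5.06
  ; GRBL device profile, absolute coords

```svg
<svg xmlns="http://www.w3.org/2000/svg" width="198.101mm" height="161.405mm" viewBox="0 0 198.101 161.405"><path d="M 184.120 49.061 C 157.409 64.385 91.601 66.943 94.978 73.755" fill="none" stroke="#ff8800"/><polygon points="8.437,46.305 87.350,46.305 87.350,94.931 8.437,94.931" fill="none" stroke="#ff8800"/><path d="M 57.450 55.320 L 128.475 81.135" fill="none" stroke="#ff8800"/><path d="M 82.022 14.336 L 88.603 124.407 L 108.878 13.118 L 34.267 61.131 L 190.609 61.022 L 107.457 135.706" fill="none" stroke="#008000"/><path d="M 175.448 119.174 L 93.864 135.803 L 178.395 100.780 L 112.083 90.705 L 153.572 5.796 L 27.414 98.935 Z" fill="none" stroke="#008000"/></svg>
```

1 u = 1 mm; y_m = 161.405 − y.

[1] `<path>` cubic bezier, #ff8800→cut S899 F1644: (184.120,112.344) → (164.268,104.545) → (140.230,98.994) → (117.204,94.872) → (100.388,91.363) → (94.978,87.650)

[2] `<polygon>` rectangle, #ff8800→cut S899 F1644: (8.437,115.100) → (87.350,115.100) → (87.350,66.474) → (8.437,66.474) → (8.437,115.100) (closed)

[3] `<path>` line segment, #ff8800→cut S899 F1644: (57.450,106.085) → (128.475,80.270)

[4] `<path>` open polyline, #008000→engrave S256 F4165: (82.022,147.069) → (88.603,36.998) → (108.878,148.287) → (34.267,100.274) → (190.609,100.383) → (107.457,25.699)

[5] `<path>` closed polygon, #008000→engrave S256 F4165: (175.448,42.231) → (93.864,25.602) → (178.395,60.625) → (112.083,70.700) → (153.572,155.609) → (27.414,62.470) → (175.448,42.231) (closed)

; LightBurn 1.5.06
; GRBL device profile, absolute coords
G21
G90
G0 X184.120 Y112.344
M4 S899
G01 X164.268 Y104.545 F1644
G01 X140.230 Y98.994
G01 X117.204 Y94.872
G01 X100.388 Y91.363
G01 X94.978 Y87.650
M5
G0 X8.437 Y115.100
M4 S899
G01 X87.350 Y115.100 F1644
G01 X87.350 Y66.474
G01 X8.437 Y66.474
G01 X8.437 Y115.100
M5
G0 X57.450 Y106.085
M4 S899
G01 X128.475 Y80.270 F1644
M5
G0 X82.022 Y147.069
M4 S256
G01 X88.603 Y36.998 F4165
G01 X108.878 Y148.287
G01 X34.267 Y100.274
G01 X190.609 Y100.383
G01 X107.457 Y25.699
M5
G0 X175.448 Y42.231
M4 S256
G01 X93.864 Y25.602 F4165
G01 X178.395 Y60.625
G01 X112.083 Y70.700
G01 X153.572 Y155.609
G01 X27.414 Y62.470
G01 X175.448 Y42.231
M5
G0 X0.000 Y0.000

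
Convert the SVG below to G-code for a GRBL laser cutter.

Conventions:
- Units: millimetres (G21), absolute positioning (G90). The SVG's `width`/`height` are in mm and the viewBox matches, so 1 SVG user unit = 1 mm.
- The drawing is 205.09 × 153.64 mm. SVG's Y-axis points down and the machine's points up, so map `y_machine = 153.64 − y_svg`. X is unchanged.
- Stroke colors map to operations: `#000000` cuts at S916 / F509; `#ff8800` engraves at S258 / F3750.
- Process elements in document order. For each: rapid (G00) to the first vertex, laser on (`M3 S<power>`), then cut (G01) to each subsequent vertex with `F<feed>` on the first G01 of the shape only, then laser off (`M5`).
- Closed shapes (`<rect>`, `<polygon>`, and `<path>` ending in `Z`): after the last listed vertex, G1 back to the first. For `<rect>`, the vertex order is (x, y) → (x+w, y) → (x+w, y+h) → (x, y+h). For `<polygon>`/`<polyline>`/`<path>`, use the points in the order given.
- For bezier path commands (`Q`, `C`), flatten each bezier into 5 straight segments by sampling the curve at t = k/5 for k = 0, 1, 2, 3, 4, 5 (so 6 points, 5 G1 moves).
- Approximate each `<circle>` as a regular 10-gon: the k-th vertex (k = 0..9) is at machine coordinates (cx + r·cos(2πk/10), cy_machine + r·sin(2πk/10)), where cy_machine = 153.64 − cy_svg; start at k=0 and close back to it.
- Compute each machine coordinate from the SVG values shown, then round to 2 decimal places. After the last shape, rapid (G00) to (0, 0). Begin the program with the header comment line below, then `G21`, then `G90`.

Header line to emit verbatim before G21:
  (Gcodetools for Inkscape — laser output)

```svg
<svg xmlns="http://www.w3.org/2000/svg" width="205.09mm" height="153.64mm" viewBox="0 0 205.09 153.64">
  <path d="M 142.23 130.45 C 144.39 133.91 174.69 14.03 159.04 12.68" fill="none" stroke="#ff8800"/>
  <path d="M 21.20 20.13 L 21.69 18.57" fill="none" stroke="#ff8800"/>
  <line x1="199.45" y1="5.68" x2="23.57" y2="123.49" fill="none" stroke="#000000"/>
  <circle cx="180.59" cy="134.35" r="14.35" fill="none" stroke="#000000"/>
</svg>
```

viewBox `0 0 205.09 153.64` with mm width/height → 1 unit = 1 mm. Flip: y_m = 153.64 − y_svg.

**Shape 1** — `<path>` cubic bezier, stroke `#ff8800` → engrave (S258, F3750). Control points (SVG): P0=(142.23,130.45), P1=(144.39,133.91), P2=(174.69,14.03), P3=(159.04,12.68); sampled at t=k/5. Machine vertices: (142.23,23.19) → (146.31,33.98) → (153.59,62.76) → (160.51,97.93) → (163.51,127.86) → (159.04,140.96). Open path.

**Shape 2** — `<path>` line segment, stroke `#ff8800` → engrave (S258, F3750). Machine vertices: (21.20,133.51) → (21.69,135.07). Open path.

**Shape 3** — `<line>` line segment, stroke `#000000` → cut (S916, F509). Machine vertices: (199.45,147.96) → (23.57,30.15). Open path.

**Shape 4** — `<circle>` circle, stroke `#000000` → cut (S916, F509). Machine vertices: (194.94,19.29) → (192.20,27.72) → (185.02,32.94) → (176.16,32.94) → (168.98,27.72) → (166.24,19.29) → (168.98,10.86) → (176.16,5.64) → (185.02,5.64) → (192.20,10.86) → (194.94,19.29). Closed: final G1 returns to the first vertex.

(Gcodetools for Inkscape — laser output)
G21
G90
G00 X142.23 Y23.19
M3 S258
G01 X146.31 Y33.98 F3750
G01 X153.59 Y62.76
G01 X160.51 Y97.93
G01 X163.51 Y127.86
G01 X159.04 Y140.96
M5
G00 X21.20 Y133.51
M3 S258
G01 X21.69 Y135.07 F3750
M5
G00 X199.45 Y147.96
M3 S916
G01 X23.57 Y30.15 F509
M5
G00 X194.94 Y19.29
M3 S916
G01 X192.20 Y27.72 F509
G01 X185.02 Y32.94
G01 X176.16 Y32.94
G01 X168.98 Y27.72
G01 X166.24 Y19.29
G01 X168.98 Y10.86
G01 X176.16 Y5.64
G01 X185.02 Y5.64
G01 X192.20 Y10.86
G01 X194.94 Y19.29
M5
G00 X0.00 Y0.00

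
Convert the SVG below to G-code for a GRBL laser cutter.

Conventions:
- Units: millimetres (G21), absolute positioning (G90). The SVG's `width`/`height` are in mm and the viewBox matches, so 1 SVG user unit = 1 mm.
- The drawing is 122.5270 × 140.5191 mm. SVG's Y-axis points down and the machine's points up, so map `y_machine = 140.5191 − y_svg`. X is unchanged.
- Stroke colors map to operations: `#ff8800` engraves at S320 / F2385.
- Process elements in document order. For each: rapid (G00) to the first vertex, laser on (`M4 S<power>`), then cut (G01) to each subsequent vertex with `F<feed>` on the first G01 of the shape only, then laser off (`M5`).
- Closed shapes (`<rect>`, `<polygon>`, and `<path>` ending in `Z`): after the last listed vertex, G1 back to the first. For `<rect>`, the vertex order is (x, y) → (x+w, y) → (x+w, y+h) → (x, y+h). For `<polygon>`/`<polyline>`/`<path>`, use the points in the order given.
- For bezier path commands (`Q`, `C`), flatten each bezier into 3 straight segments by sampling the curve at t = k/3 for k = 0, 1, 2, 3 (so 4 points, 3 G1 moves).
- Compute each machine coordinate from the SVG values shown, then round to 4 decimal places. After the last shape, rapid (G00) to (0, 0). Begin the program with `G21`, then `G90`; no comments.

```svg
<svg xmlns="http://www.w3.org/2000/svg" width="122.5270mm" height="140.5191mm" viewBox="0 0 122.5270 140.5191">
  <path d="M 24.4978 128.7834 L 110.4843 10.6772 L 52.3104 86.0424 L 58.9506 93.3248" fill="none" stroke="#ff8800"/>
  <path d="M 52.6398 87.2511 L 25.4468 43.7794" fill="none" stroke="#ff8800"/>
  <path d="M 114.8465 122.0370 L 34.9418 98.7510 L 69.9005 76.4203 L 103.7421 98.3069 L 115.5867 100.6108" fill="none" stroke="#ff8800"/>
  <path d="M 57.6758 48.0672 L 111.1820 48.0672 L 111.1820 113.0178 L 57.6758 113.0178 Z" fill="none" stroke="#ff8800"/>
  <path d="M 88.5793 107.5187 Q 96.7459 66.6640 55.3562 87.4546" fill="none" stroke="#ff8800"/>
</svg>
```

viewBox `0 0 122.5270 140.5191` with mm width/height → 1 unit = 1 mm. Flip: y_m = 140.5191 − y_svg.

**Shape 1** — `<path>` open polyline, stroke `#ff8800` → engrave (S320, F2385). Machine vertices: (24.4978,11.7357) → (110.4843,129.8419) → (52.3104,54.4767) → (58.9506,47.1943). Open path.

**Shape 2** — `<path>` line segment, stroke `#ff8800` → engrave (S320, F2385). Machine vertices: (52.6398,53.2680) → (25.4468,96.7397). Open path.

**Shape 3** — `<path>` open polyline, stroke `#ff8800` → engrave (S320, F2385). Machine vertices: (114.8465,18.4821) → (34.9418,41.7681) → (69.9005,64.0988) → (103.7421,42.2122) → (115.5867,39.9083). Open path.

**Shape 4** — `<path>` rectangle, stroke `#ff8800` → engrave (S320, F2385). Machine vertices: (57.6758,92.4519) → (111.1820,92.4519) → (111.1820,27.5013) → (57.6758,27.5013) → (57.6758,92.4519). Closed: final G1 returns to the first vertex.

**Shape 5** — `<path>` quadratic bezier, stroke `#ff8800` → engrave (S320, F2385). Control points (SVG): P0=(88.5793,107.5187), P1=(96.7459,66.6640), P2=(55.3562,87.4546); sampled at t=k/3. Machine vertices: (88.5793,33.0004) → (88.5174,53.3874) → (77.4431,60.0754) → (55.3562,53.0645). Open path.

G21
G90
G00 X24.4978 Y11.7357
M4 S320
G01 X110.4843 Y129.8419 F2385
G01 X52.3104 Y54.4767
G01 X58.9506 Y47.1943
M5
G00 X52.6398 Y53.2680
M4 S320
G01 X25.4468 Y96.7397 F2385
M5
G00 X114.8465 Y18.4821
M4 S320
G01 X34.9418 Y41.7681 F2385
G01 X69.9005 Y64.0988
G01 X103.7421 Y42.2122
G01 X115.5867 Y39.9083
M5
G00 X57.6758 Y92.4519
M4 S320
G01 X111.1820 Y92.4519 F2385
G01 X111.1820 Y27.5013
G01 X57.6758 Y27.5013
G01 X57.6758 Y92.4519
M5
G00 X88.5793 Y33.0004
M4 S320
G01 X88.5174 Y53.3874 F2385
G01 X77.4431 Y60.0754
G01 X55.3562 Y53.0645
M5
G00 X0.0000 Y0.0000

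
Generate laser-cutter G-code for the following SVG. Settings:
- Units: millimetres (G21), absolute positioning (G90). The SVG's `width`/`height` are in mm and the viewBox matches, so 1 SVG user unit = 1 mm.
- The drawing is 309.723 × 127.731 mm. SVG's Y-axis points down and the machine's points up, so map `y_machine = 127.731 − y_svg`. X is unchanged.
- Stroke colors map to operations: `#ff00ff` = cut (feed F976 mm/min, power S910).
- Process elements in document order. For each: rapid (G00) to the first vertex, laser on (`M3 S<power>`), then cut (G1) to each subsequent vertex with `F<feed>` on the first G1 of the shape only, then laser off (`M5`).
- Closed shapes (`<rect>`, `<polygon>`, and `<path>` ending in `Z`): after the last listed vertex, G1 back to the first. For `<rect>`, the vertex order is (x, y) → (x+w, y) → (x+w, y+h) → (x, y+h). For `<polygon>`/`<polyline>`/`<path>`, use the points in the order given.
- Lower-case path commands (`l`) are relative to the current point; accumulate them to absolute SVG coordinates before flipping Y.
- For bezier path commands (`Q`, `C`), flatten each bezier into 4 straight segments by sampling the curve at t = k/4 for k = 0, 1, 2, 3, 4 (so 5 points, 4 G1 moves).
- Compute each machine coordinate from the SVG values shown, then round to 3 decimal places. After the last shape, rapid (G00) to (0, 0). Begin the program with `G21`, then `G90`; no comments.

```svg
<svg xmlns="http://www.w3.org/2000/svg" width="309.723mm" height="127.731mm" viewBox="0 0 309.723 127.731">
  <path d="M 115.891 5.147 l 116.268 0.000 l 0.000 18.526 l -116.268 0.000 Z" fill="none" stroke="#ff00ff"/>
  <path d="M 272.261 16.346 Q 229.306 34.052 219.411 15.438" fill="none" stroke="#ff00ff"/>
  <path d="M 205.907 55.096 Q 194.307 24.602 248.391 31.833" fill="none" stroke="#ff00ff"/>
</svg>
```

1 u = 1 mm; y_m = 127.731 − y.

[1] `<path>` rectangle, #ff00ff→cut S910 F976: (115.891,122.584) → (232.159,122.584) → (232.159,104.058) → (115.891,104.058) → (115.891,122.584) (closed)

[2] `<path>` quadratic bezier, #ff00ff→cut S910 F976: (272.261,111.385) → (252.850,104.802) → (237.571,102.759) → (226.425,105.256) → (219.411,112.293)

[3] `<path>` quadratic bezier, #ff00ff→cut S910 F976: (205.907,72.635) → (204.212,85.524) → (210.728,93.698) → (225.454,97.156) → (248.391,95.898)

G21
G90
G00 X115.891 Y122.584
M3 S910
G1 X232.159 Y122.584 F976
G1 X232.159 Y104.058
G1 X115.891 Y104.058
G1 X115.891 Y122.584
M5
G00 X272.261 Y111.385
M3 S910
G1 X252.850 Y104.802 F976
G1 X237.571 Y102.759
G1 X226.425 Y105.256
G1 X219.411 Y112.293
M5
G00 X205.907 Y72.635
M3 S910
G1 X204.212 Y85.524 F976
G1 X210.728 Y93.698
G1 X225.454 Y97.156
G1 X248.391 Y95.898
M5
G00 X0.000 Y0.000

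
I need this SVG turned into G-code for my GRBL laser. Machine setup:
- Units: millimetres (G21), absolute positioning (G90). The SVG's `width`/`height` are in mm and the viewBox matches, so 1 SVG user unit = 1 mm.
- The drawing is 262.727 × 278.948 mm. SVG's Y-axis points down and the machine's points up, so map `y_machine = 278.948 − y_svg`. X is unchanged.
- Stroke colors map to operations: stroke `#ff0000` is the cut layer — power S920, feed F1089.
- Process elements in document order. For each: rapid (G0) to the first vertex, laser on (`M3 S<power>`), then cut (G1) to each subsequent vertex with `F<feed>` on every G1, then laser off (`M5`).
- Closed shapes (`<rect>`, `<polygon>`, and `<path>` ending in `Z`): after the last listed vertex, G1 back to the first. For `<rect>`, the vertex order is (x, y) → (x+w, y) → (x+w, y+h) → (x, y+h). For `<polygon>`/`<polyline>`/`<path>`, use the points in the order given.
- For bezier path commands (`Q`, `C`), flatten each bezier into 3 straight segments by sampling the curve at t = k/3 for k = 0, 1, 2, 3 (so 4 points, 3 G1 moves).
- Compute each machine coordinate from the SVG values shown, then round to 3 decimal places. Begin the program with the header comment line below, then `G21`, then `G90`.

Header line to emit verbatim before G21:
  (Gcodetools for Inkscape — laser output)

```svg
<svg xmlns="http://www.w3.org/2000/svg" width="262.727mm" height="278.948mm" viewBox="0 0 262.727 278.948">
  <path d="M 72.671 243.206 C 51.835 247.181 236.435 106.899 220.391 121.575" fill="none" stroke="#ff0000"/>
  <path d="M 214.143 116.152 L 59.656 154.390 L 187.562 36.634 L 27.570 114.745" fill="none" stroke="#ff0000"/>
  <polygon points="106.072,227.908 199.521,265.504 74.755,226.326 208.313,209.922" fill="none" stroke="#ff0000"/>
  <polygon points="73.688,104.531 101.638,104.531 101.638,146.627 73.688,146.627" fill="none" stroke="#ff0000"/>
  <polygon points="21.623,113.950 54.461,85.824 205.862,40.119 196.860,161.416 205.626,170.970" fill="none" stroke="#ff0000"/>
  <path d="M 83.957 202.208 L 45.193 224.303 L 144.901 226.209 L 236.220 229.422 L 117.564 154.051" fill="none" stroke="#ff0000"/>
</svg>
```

Since the viewBox matches the mm dimensions, user units are millimetres directly. The only transform is the Y-flip y_m = 278.948 − y_svg.

Shape 1 is a cubic bezier drawn with `<path>`. Its stroke #ff0000 means cut at S920, F1089. After flipping Y the toolpath is (72.671,35.742) → (105.274,68.771) → (184.594,131.478) → (220.391,157.373).

Shape 2 is a open polyline drawn with `<path>`. Its stroke #ff0000 means cut at S920, F1089. After flipping Y the toolpath is (214.143,162.796) → (59.656,124.558) → (187.562,242.314) → (27.570,164.203).

Shape 3 is a closed polygon drawn with `<polygon>`. Its stroke #ff0000 means cut at S920, F1089. After flipping Y the toolpath is (106.072,51.040) → (199.521,13.444) → (74.755,52.622) → (208.313,69.026) → (106.072,51.040), returning to the start.

Shape 4 is a rectangle drawn with `<polygon>`. Its stroke #ff0000 means cut at S920, F1089. After flipping Y the toolpath is (73.688,174.417) → (101.638,174.417) → (101.638,132.321) → (73.688,132.321) → (73.688,174.417), returning to the start.

Shape 5 is a closed polygon drawn with `<polygon>`. Its stroke #ff0000 means cut at S920, F1089. After flipping Y the toolpath is (21.623,164.998) → (54.461,193.124) → (205.862,238.829) → (196.860,117.532) → (205.626,107.978) → (21.623,164.998), returning to the start.

Shape 6 is a open polyline drawn with `<path>`. Its stroke #ff0000 means cut at S920, F1089. After flipping Y the toolpath is (83.957,76.740) → (45.193,54.645) → (144.901,52.739) → (236.220,49.526) → (117.564,124.897).

(Gcodetools for Inkscape — laser output)
G21
G90
G0 X72.671 Y35.742
M3 S920
G1 X105.274 Y68.771 F1089
G1 X184.594 Y131.478 F1089
G1 X220.391 Y157.373 F1089
M5
G0 X214.143 Y162.796
M3 S920
G1 X59.656 Y124.558 F1089
G1 X187.562 Y242.314 F1089
G1 X27.570 Y164.203 F1089
M5
G0 X106.072 Y51.040
M3 S920
G1 X199.521 Y13.444 F1089
G1 X74.755 Y52.622 F1089
G1 X208.313 Y69.026 F1089
G1 X106.072 Y51.040 F1089
M5
G0 X73.688 Y174.417
M3 S920
G1 X101.638 Y174.417 F1089
G1 X101.638 Y132.321 F1089
G1 X73.688 Y132.321 F1089
G1 X73.688 Y174.417 F1089
M5
G0 X21.623 Y164.998
M3 S920
G1 X54.461 Y193.124 F1089
G1 X205.862 Y238.829 F1089
G1 X196.860 Y117.532 F1089
G1 X205.626 Y107.978 F1089
G1 X21.623 Y164.998 F1089
M5
G0 X83.957 Y76.740
M3 S920
G1 X45.193 Y54.645 F1089
G1 X144.901 Y52.739 F1089
G1 X236.220 Y49.526 F1089
G1 X117.564 Y124.897 F1089
M5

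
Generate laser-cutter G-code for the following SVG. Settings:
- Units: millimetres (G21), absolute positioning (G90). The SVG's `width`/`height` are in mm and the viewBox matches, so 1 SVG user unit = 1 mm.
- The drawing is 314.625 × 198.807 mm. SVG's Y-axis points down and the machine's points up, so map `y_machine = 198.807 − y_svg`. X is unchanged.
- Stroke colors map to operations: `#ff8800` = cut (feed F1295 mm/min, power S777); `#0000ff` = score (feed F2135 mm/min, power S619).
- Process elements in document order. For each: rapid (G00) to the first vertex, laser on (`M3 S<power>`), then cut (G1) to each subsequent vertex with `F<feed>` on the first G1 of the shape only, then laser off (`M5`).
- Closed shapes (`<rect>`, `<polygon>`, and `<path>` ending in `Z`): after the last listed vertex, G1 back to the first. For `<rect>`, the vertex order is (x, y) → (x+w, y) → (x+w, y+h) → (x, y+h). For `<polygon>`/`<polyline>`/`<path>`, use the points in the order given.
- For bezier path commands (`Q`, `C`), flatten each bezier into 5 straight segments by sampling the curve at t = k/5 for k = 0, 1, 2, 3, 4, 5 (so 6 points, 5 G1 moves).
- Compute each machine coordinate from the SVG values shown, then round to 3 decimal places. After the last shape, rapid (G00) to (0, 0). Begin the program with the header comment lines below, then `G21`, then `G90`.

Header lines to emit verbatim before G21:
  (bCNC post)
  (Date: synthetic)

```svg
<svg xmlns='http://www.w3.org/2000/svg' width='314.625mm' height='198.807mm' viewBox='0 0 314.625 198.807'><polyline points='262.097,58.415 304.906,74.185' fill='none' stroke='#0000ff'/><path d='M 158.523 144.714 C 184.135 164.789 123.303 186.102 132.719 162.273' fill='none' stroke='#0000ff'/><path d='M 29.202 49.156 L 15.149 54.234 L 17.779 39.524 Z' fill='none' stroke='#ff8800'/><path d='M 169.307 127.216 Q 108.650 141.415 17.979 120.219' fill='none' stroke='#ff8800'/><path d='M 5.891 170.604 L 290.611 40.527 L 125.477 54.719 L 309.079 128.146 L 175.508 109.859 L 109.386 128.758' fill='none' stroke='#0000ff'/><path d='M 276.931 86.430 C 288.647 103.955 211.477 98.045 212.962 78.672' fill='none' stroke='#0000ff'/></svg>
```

Since the viewBox matches the mm dimensions, user units are millimetres directly. The only transform is the Y-flip y_m = 198.807 − y_svg.

Shape 1 is a line segment drawn with `<polyline>`. Its stroke #0000ff means score at S619, F2135. After flipping Y the toolpath is (262.097,140.392) → (304.906,124.622).

Shape 2 is a cubic bezier drawn with `<path>`. Its stroke #0000ff means score at S619, F2135. After flipping Y the toolpath is (158.523,54.093) → (164.770,42.270) → (157.793,32.377) → (145.111,26.639) → (134.246,27.283) → (132.719,36.534).

Shape 3 is a regular polygon drawn with `<path>`. Its stroke #ff8800 means cut at S777, F1295. After flipping Y the toolpath is (29.202,149.651) → (15.149,144.573) → (17.779,159.283) → (29.202,149.651), returning to the start.

Shape 4 is a quadratic bezier drawn with `<path>`. Its stroke #ff8800 means cut at S777, F1295. After flipping Y the toolpath is (169.307,71.591) → (143.844,67.327) → (115.979,65.895) → (85.714,67.294) → (53.047,71.525) → (17.979,78.588).

Shape 5 is a open polyline drawn with `<path>`. Its stroke #0000ff means score at S619, F2135. After flipping Y the toolpath is (5.891,28.203) → (290.611,158.280) → (125.477,144.088) → (309.079,70.661) → (175.508,88.948) → (109.386,70.049).

Shape 6 is a cubic bezier drawn with `<path>`. Its stroke #0000ff means score at S619, F2135. After flipping Y the toolpath is (276.931,112.377) → (274.635,104.594) → (259.048,101.958) → (238.212,103.988) → (220.169,110.207) → (212.962,120.135).

(bCNC post)
(Date: synthetic)
G21
G90
G00 X262.097 Y140.392
M3 S619
G1 X304.906 Y124.622 F2135
M5
G00 X158.523 Y54.093
M3 S619
G1 X164.770 Y42.270 F2135
G1 X157.793 Y32.377
G1 X145.111 Y26.639
G1 X134.246 Y27.283
G1 X132.719 Y36.534
M5
G00 X29.202 Y149.651
M3 S777
G1 X15.149 Y144.573 F1295
G1 X17.779 Y159.283
G1 X29.202 Y149.651
M5
G00 X169.307 Y71.591
M3 S777
G1 X143.844 Y67.327 F1295
G1 X115.979 Y65.895
G1 X85.714 Y67.294
G1 X53.047 Y71.525
G1 X17.979 Y78.588
M5
G00 X5.891 Y28.203
M3 S619
G1 X290.611 Y158.280 F2135
G1 X125.477 Y144.088
G1 X309.079 Y70.661
G1 X175.508 Y88.948
G1 X109.386 Y70.049
M5
G00 X276.931 Y112.377
M3 S619
G1 X274.635 Y104.594 F2135
G1 X259.048 Y101.958
G1 X238.212 Y103.988
G1 X220.169 Y110.207
G1 X212.962 Y120.135
M5
G00 X0.000 Y0.000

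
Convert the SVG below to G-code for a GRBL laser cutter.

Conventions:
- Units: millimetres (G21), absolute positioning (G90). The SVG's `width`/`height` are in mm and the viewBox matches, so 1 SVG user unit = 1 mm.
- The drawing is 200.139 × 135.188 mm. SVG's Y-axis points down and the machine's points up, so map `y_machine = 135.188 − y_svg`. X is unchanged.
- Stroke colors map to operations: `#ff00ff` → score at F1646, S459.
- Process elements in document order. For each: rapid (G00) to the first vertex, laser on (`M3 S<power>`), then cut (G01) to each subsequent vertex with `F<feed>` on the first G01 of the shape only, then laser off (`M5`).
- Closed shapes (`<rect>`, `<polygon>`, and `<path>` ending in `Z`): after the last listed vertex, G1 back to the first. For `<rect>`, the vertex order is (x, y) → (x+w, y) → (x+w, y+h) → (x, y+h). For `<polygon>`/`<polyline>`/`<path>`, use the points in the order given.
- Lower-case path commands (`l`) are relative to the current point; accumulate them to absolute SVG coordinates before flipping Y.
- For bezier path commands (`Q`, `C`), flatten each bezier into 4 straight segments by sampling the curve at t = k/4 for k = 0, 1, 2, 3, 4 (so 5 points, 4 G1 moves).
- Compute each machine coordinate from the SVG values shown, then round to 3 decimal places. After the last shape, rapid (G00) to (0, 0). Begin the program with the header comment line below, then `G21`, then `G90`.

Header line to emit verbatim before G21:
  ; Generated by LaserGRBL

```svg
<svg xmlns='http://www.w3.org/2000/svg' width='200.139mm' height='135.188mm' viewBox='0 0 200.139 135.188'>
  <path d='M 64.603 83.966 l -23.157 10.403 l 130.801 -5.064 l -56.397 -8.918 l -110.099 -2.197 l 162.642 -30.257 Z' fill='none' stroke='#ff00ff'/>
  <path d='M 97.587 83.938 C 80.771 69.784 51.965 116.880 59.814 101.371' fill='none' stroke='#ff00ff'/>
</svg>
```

; Generated by LaserGRBL
G21
G90
G00 X64.603 Y51.222
M3 S459
G01 X41.446 Y40.819 F1646
G01 X172.247 Y45.883
G01 X115.850 Y54.801
G01 X5.751 Y56.998
G01 X168.393 Y87.255
G01 X64.603 Y51.222
M5
G00 X97.587 Y51.250
M3 S459
G01 X83.487 Y52.316 F1646
G01 X69.451 Y42.025
G01 X60.040 Y31.988
G01 X59.814 Y33.817
M5
G00 X0.000 Y0.000

Since the viewBox matches the mm dimensions, user units are millimetres directly. The only transform is the Y-flip y_m = 135.188 − y_svg.

Shape 1 is a closed polygon drawn with `<path>`. Its stroke #ff00ff means score at S459, F1646. After flipping Y the toolpath is (64.603,51.222) → (41.446,40.819) → (172.247,45.883) → (115.850,54.801) → (5.751,56.998) → (168.393,87.255) → (64.603,51.222), returning to the start.

Shape 2 is a cubic bezier drawn with `<path>`. Its stroke #ff00ff means score at S459, F1646. After flipping Y the toolpath is (97.587,51.250) → (83.487,52.316) → (69.451,42.025) → (60.040,31.988) → (59.814,33.817).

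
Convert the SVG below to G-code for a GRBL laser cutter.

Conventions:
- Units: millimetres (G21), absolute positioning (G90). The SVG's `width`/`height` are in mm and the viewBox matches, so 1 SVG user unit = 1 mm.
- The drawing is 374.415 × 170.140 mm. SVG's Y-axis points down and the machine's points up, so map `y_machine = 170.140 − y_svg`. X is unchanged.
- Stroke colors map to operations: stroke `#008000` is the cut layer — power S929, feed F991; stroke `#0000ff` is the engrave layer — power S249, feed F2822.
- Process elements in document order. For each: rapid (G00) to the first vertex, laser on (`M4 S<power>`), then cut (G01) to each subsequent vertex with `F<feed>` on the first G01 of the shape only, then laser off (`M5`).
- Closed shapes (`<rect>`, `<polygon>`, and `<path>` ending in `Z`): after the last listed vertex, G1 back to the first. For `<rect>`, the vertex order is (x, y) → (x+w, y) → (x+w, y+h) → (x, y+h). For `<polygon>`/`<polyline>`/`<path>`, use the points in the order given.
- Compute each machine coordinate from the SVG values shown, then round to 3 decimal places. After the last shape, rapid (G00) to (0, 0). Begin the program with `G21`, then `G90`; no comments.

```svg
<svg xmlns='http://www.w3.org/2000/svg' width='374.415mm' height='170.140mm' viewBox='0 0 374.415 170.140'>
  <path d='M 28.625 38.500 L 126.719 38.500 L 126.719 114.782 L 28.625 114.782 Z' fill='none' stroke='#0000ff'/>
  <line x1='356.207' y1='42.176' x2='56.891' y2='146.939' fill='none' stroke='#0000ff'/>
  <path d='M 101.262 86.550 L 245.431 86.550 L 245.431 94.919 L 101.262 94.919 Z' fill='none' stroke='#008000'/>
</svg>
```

G21
G90
G00 X28.625 Y131.640
M4 S249
G01 X126.719 Y131.640 F2822
G01 X126.719 Y55.358
G01 X28.625 Y55.358
G01 X28.625 Y131.640
M5
G00 X356.207 Y127.964
M4 S249
G01 X56.891 Y23.201 F2822
M5
G00 X101.262 Y83.590
M4 S929
G01 X245.431 Y83.590 F991
G01 X245.431 Y75.221
G01 X101.262 Y75.221
G01 X101.262 Y83.590
M5
G00 X0.000 Y0.000

viewBox `0 0 374.415 170.140` with mm width/height → 1 unit = 1 mm. Flip: y_m = 170.140 − y_svg.

**Shape 1** — `<path>` rectangle, stroke `#0000ff` → engrave (S249, F2822). Machine vertices: (28.625,131.640) → (126.719,131.640) → (126.719,55.358) → (28.625,55.358) → (28.625,131.640). Closed: final G1 returns to the first vertex.

**Shape 2** — `<line>` line segment, stroke `#0000ff` → engrave (S249, F2822). Machine vertices: (356.207,127.964) → (56.891,23.201). Open path.

**Shape 3** — `<path>` rectangle, stroke `#008000` → cut (S929, F991). Machine vertices: (101.262,83.590) → (245.431,83.590) → (245.431,75.221) → (101.262,75.221) → (101.262,83.590). Closed: final G1 returns to the first vertex.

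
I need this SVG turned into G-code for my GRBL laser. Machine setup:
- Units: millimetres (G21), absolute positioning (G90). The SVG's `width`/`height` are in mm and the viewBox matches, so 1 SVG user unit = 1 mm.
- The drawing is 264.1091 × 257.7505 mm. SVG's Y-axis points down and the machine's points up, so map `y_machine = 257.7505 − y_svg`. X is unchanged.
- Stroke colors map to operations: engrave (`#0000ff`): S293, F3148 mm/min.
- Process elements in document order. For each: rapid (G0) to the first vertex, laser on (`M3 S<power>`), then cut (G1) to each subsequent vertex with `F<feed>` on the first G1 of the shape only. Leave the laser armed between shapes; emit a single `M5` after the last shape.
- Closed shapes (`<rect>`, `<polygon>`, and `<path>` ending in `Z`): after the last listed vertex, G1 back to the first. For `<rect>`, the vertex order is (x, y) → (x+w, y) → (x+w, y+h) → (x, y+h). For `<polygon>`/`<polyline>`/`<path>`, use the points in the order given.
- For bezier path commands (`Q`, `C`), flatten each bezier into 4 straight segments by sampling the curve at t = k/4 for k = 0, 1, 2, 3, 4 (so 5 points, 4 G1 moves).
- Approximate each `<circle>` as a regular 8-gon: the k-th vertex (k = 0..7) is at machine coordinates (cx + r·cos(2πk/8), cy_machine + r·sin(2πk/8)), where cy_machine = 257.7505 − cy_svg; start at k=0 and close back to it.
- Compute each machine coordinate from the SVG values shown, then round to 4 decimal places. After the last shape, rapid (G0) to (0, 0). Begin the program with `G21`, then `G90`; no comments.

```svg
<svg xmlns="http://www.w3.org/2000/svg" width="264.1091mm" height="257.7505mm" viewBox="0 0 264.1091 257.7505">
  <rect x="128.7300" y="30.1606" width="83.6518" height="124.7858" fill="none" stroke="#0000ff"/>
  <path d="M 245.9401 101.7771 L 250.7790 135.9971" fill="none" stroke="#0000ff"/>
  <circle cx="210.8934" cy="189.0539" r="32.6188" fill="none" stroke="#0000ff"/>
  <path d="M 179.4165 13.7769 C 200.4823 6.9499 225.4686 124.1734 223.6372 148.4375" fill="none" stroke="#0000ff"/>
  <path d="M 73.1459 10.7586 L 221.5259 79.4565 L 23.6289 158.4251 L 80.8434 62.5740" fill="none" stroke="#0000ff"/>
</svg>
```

1 u = 1 mm; y_m = 257.7505 − y.

[1] `<rect>` rectangle, #0000ff→engrave S293 F3148: (128.7300,227.5899) → (212.3818,227.5899) → (212.3818,102.8041) → (128.7300,102.8041) → (128.7300,227.5899) (closed)

[2] `<path>` line segment, #0000ff→engrave S293 F3148: (245.9401,155.9734) → (250.7790,121.7534)

[3] `<circle>` circle, #0000ff→engrave S293 F3148: (243.5122,68.6966) → (233.9584,91.7616) → (210.8934,101.3154) → (187.8284,91.7616) → (178.2746,68.6966) → (187.8284,45.6316) → (210.8934,36.0778) → (233.9584,45.6316) → (243.5122,68.6966) (closed)

[4] `<path>` cubic bezier, #0000ff→engrave S293 F3148: (179.4165,243.9736) → (195.4707,229.2252) → (210.1133,188.3025) → (220.4627,141.5502) → (223.6372,109.3130)

[5] `<path>` open polyline, #0000ff→engrave S293 F3148: (73.1459,246.9919) → (221.5259,178.2940) → (23.6289,99.3254) → (80.8434,195.1765)

G21
G90
G0 X128.7300 Y227.5899
M3 S293
G1 X212.3818 Y227.5899 F3148
G1 X212.3818 Y102.8041
G1 X128.7300 Y102.8041
G1 X128.7300 Y227.5899
G0 X245.9401 Y155.9734
M3 S293
G1 X250.7790 Y121.7534 F3148
G0 X243.5122 Y68.6966
M3 S293
G1 X233.9584 Y91.7616 F3148
G1 X210.8934 Y101.3154
G1 X187.8284 Y91.7616
G1 X178.2746 Y68.6966
G1 X187.8284 Y45.6316
G1 X210.8934 Y36.0778
G1 X233.9584 Y45.6316
G1 X243.5122 Y68.6966
G0 X179.4165 Y243.9736
M3 S293
G1 X195.4707 Y229.2252 F3148
G1 X210.1133 Y188.3025
G1 X220.4627 Y141.5502
G1 X223.6372 Y109.3130
G0 X73.1459 Y246.9919
M3 S293
G1 X221.5259 Y178.2940 F3148
G1 X23.6289 Y99.3254
G1 X80.8434 Y195.1765
M5
G0 X0.0000 Y0.0000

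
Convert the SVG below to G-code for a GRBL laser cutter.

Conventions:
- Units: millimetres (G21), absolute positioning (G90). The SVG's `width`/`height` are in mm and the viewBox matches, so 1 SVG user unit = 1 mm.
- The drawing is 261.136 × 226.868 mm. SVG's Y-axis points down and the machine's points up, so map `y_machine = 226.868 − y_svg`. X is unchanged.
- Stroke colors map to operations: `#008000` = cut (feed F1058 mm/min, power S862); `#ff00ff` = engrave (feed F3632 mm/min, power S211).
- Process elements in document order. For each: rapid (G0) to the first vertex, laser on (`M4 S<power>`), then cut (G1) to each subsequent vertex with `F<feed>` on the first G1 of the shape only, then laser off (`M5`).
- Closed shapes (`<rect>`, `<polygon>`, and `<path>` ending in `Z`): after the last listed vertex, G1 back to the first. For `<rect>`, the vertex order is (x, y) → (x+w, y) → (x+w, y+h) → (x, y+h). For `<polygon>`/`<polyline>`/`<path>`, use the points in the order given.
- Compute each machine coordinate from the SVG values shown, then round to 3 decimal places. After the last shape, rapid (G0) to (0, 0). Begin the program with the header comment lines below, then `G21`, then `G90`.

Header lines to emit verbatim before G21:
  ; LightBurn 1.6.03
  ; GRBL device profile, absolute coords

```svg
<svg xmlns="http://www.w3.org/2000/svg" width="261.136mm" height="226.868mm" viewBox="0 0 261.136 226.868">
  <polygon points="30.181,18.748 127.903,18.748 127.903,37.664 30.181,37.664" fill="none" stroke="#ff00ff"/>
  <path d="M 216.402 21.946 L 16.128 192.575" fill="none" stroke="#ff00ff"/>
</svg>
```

; LightBurn 1.6.03
; GRBL device profile, absolute coords
G21
G90
G0 X30.181 Y208.120
M4 S211
G1 X127.903 Y208.120 F3632
G1 X127.903 Y189.204
G1 X30.181 Y189.204
G1 X30.181 Y208.120
M5
G0 X216.402 Y204.922
M4 S211
G1 X16.128 Y34.293 F3632
M5
G0 X0.000 Y0.000

1 u = 1 mm; y_m = 226.868 − y.

[1] `<polygon>` rectangle, #ff00ff→engrave S211 F3632: (30.181,208.120) → (127.903,208.120) → (127.903,189.204) → (30.181,189.204) → (30.181,208.120) (closed)

[2] `<path>` line segment, #ff00ff→engrave S211 F3632: (216.402,204.922) → (16.128,34.293)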